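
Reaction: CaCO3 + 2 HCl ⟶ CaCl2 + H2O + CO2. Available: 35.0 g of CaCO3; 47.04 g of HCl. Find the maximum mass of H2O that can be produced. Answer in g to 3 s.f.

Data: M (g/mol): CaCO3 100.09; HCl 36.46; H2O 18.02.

6.30 g

n(CaCO3) = 35.00 / 100.09 = 0.3497 mol
n(HCl) = 47.04 / 36.46 = 1.290 mol
n/ν for CaCO3 = 0.3497/1 = 0.3497
n/ν for HCl = 1.290/2 = 0.6450
Smallest n/ν is CaCO3 → limiting reagent.
n(H2O) = (1/1) × 0.3497 = 0.3497 mol
mass = 0.3497 × 18.02 = 6.302 g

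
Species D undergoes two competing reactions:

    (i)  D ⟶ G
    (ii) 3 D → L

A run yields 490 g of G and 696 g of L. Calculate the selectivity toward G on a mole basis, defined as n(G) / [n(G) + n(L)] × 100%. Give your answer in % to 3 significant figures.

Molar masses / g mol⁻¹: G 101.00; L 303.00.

67.9 %

n(G) = 490 / 101.00 = 4.851 mol
n(L) = 696 / 303.00 = 2.297 mol
selectivity = 4.851/(4.851+2.297) × 100 = 67.87 %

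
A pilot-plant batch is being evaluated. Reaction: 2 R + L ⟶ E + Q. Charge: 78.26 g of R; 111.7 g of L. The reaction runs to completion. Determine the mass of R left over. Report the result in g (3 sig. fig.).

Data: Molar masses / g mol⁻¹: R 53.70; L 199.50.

n(R) = 78.26 / 53.70 = 1.457 mol
n(L) = 111.7 / 199.50 = 0.5599 mol
n/ν → R: 0.7285, L: 0.5599; L is limiting.
R consumed = (2/1) × 0.5599 = 1.120 mol
R remaining = 1.457 − 1.120 = 0.3370 mol
mass = 0.3370 × 53.70 = 18.10 g

18.1 g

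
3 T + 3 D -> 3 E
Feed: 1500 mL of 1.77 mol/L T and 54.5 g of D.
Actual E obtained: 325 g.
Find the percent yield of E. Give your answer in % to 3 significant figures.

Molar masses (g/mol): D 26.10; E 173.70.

89.6 %

n(T) = 1.77 × 1500/1000 = 2.655 mol
n(D) = 54.50 / 26.10 = 2.088 mol
n/ν for T = 2.655/3 = 0.8850
n/ν for D = 2.088/3 = 0.6960
Smallest n/ν is D → limiting reagent.
theoretical n(E) = (3/3) × 2.088 = 2.088 mol → 362.7 g
% yield = 325 / 362.7 × 100 = 89.61 %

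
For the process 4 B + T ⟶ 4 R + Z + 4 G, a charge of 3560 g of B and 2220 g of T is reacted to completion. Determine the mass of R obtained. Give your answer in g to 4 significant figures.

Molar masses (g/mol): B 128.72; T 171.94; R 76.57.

2118 g

n(B) = 3560 / 128.72 = 27.66 mol
n(T) = 2220 / 171.94 = 12.91 mol
n/ν → B: 6.915, T: 12.91; B is limiting.
n(R) = (4/4) × 27.66 = 27.66 mol
mass = 27.66 × 76.57 = 2118 g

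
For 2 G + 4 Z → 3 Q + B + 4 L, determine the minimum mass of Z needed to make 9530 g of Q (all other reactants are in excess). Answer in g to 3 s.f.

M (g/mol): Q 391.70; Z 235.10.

n(Q) = 9530 / 391.70 = 24.33 mol
n(Z) = (4/3) × 24.33 = 32.44 mol
mass = 32.44 × 235.10 = 7627 g

7630 g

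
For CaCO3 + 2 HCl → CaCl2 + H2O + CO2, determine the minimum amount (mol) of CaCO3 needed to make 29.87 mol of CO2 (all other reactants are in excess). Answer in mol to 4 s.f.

n(CO2) = 29.87 mol
n(CaCO3) = (1/1) × 29.87 = 29.87 mol

29.87 mol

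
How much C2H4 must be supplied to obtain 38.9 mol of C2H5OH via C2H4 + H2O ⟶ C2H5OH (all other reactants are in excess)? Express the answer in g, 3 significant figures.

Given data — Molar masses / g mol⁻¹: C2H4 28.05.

1090 g

n(C2H5OH) = 38.90 mol
n(C2H4) = (1/1) × 38.90 = 38.90 mol
mass = 38.90 × 28.05 = 1091 g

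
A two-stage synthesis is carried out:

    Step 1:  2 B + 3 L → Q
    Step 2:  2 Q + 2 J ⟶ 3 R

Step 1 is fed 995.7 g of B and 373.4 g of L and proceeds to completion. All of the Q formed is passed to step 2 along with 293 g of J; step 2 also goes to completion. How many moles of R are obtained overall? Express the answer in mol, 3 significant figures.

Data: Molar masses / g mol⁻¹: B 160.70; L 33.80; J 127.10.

Step 1:
n(B) = 995.7 / 160.70 = 6.196 mol
n(L) = 373.4 / 33.80 = 11.05 mol
n/ν for B = 6.196/2 = 3.098
n/ν for L = 11.05/3 = 3.683
Smallest n/ν is B → limiting reagent.
n(Q) produced = (1/2) × 6.196 = 3.098 mol
Step 2:
n(Q) available = 3.098 mol
n(J) = 293.0 / 127.10 = 2.305 mol
n/ν for Q = 3.098/2 = 1.549
n/ν for J = 2.305/2 = 1.153
Smallest n/ν is J → limiting reagent.
n(R) = (3/2) × 2.305 = 3.458 mol

3.46 mol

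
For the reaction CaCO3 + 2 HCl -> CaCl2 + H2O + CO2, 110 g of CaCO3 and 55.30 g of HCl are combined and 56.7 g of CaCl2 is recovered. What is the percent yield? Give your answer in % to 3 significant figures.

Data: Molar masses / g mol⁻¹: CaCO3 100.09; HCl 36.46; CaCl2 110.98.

67.4 %

n(CaCO3) = 110.0 / 100.09 = 1.099 mol
n(HCl) = 55.30 / 36.46 = 1.517 mol
n/ν for CaCO3 = 1.099/1 = 1.099
n/ν for HCl = 1.517/2 = 0.7585
Smallest n/ν is HCl → limiting reagent.
theoretical n(CaCl2) = (1/2) × 1.517 = 0.7585 mol → 84.18 g
% yield = 56.7 / 84.18 × 100 = 67.36 %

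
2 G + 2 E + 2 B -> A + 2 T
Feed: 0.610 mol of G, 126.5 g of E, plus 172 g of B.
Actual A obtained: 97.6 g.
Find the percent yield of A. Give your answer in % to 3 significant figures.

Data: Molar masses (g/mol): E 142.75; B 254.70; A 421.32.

n(G) = 0.6100 mol
n(E) = 126.5 / 142.75 = 0.8862 mol
n(B) = 172.0 / 254.70 = 0.6753 mol
n/ν for G = 0.6100/2 = 0.3050
n/ν for E = 0.8862/2 = 0.4431
n/ν for B = 0.6753/2 = 0.3377
Smallest n/ν is G → limiting reagent.
theoretical n(A) = (1/2) × 0.6100 = 0.3050 mol → 128.5 g
% yield = 97.6 / 128.5 × 100 = 75.95 %

76.0 %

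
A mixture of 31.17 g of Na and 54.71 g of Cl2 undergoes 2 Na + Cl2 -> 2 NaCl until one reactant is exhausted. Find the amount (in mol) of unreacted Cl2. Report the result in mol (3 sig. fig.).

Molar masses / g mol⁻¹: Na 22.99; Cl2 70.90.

0.0937 mol

n(Na) = 31.17 / 22.99 = 1.356 mol
n(Cl2) = 54.71 / 70.90 = 0.7717 mol
n/ν for Na = 1.356/2 = 0.6780
n/ν for Cl2 = 0.7717/1 = 0.7717
Smallest n/ν is Na → limiting reagent.
Cl2 consumed = (1/2) × 1.356 = 0.6780 mol
Cl2 remaining = 0.7717 − 0.6780 = 0.09370 mol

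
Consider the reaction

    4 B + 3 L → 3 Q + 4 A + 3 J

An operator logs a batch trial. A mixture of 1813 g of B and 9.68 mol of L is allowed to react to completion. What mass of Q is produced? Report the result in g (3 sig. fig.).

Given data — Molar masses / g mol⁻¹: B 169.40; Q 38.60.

n(B) = 1813 / 169.40 = 10.70 mol
n(L) = 9.680 mol
n/ν for B = 10.70/4 = 2.675
n/ν for L = 9.680/3 = 3.227
Smallest n/ν is B → limiting reagent.
n(Q) = (3/4) × 10.70 = 8.025 mol
mass = 8.025 × 38.60 = 309.8 g

310 g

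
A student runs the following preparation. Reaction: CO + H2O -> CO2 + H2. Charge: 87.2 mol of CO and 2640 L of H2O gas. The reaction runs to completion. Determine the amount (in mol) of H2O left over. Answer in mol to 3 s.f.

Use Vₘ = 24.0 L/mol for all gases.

22.8 mol

n(CO) = 87.20 mol
n(H2O) = 2640 / 24.0 = 110.0 mol
n/ν → CO: 87.20, H2O: 110.0; CO is limiting.
H2O consumed = (1/1) × 87.20 = 87.20 mol
H2O remaining = 110.0 − 87.20 = 22.80 mol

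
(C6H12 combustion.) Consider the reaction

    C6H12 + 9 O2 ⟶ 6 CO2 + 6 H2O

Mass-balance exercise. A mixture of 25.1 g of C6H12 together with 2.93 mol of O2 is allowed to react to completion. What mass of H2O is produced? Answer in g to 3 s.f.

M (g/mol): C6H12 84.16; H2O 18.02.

32.2 g

n(C6H12) = 25.10 / 84.16 = 0.2982 mol
n(O2) = 2.930 mol
n/ν for C6H12 = 0.2982/1 = 0.2982
n/ν for O2 = 2.930/9 = 0.3256
Smallest n/ν is C6H12 → limiting reagent.
n(H2O) = (6/1) × 0.2982 = 1.789 mol
mass = 1.789 × 18.02 = 32.24 g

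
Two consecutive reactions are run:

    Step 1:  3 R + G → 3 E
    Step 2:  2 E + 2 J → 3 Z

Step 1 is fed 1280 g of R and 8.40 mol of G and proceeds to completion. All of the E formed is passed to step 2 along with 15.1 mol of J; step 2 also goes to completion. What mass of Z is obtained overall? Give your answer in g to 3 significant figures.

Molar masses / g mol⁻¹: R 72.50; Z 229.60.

5200 g

Step 1:
n(R) = 1280 / 72.50 = 17.66 mol
n(G) = 8.400 mol
n/ν for R = 17.66/3 = 5.887
n/ν for G = 8.400/1 = 8.400
Smallest n/ν is R → limiting reagent.
n(E) produced = (3/3) × 17.66 = 17.66 mol
Step 2:
n(E) available = 17.66 mol
n(J) = 15.10 mol
n/ν for E = 17.66/2 = 8.830
n/ν for J = 15.10/2 = 7.550
Smallest n/ν is J → limiting reagent.
n(Z) = (3/2) × 15.10 = 22.65 mol
mass = 22.65 × 229.60 = 5200 g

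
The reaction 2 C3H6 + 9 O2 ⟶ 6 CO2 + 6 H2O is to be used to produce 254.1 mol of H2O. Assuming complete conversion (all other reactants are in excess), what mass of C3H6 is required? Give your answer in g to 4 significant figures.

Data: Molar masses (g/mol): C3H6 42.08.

3564 g

n(H2O) = 254.1 mol
n(C3H6) = (2/6) × 254.1 = 84.70 mol
mass = 84.70 × 42.08 = 3564 g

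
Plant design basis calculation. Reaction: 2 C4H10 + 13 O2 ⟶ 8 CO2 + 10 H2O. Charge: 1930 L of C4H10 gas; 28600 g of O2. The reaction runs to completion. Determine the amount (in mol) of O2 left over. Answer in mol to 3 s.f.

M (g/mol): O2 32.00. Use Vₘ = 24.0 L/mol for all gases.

371 mol

n(C4H10) = 1930 / 24.0 = 80.42 mol
n(O2) = 28600 / 32.00 = 893.8 mol
n/ν → C4H10: 40.21, O2: 68.75; C4H10 is limiting.
O2 consumed = (13/2) × 80.42 = 522.7 mol
O2 remaining = 893.8 − 522.7 = 371.1 mol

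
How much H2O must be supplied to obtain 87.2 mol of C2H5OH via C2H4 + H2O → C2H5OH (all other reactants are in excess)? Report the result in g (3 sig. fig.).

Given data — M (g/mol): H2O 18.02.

1570 g

n(C2H5OH) = 87.20 mol
n(H2O) = (1/1) × 87.20 = 87.20 mol
mass = 87.20 × 18.02 = 1571 g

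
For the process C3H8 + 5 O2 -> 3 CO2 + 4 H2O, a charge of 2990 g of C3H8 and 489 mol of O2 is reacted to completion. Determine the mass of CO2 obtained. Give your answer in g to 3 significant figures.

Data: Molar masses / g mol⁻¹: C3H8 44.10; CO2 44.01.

n(C3H8) = 2990 / 44.10 = 67.80 mol
n(O2) = 489.0 mol
n/ν for C3H8 = 67.80/1 = 67.80
n/ν for O2 = 489.0/5 = 97.80
Smallest n/ν is C3H8 → limiting reagent.
n(CO2) = (3/1) × 67.80 = 203.4 mol
mass = 203.4 × 44.01 = 8952 g

8950 g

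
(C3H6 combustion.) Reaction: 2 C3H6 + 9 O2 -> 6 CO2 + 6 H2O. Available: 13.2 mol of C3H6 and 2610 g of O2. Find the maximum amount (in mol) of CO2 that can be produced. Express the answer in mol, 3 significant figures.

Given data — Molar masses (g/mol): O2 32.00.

n(C3H6) = 13.20 mol
n(O2) = 2610 / 32.00 = 81.56 mol
n/ν for C3H6 = 13.20/2 = 6.600
n/ν for O2 = 81.56/9 = 9.062
Smallest n/ν is C3H6 → limiting reagent.
n(CO2) = (6/2) × 13.20 = 39.60 mol

39.6 mol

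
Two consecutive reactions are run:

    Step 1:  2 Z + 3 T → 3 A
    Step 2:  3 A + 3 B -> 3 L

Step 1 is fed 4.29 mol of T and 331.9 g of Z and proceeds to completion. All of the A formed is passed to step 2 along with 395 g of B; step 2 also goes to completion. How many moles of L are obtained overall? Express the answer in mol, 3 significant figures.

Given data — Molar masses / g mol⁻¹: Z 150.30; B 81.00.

3.31 mol

Step 1:
n(T) = 4.290 mol
n(Z) = 331.9 / 150.30 = 2.208 mol
n/ν for T = 4.290/3 = 1.430
n/ν for Z = 2.208/2 = 1.104
Smallest n/ν is Z → limiting reagent.
n(A) produced = (3/2) × 2.208 = 3.312 mol
Step 2:
n(A) available = 3.312 mol
n(B) = 395.0 / 81.00 = 4.877 mol
n/ν for A = 3.312/3 = 1.104
n/ν for B = 4.877/3 = 1.626
Smallest n/ν is A → limiting reagent.
n(L) = (3/3) × 3.312 = 3.312 mol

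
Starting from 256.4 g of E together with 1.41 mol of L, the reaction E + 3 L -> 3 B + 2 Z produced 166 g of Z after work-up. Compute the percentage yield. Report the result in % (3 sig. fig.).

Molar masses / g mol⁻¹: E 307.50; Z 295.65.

n(E) = 256.4 / 307.50 = 0.8338 mol
n(L) = 1.410 mol
n/ν → E: 0.8338, L: 0.4700; L is limiting.
theoretical n(Z) = (2/3) × 1.410 = 0.9400 mol → 277.9 g
% yield = 166 / 277.9 × 100 = 59.73 %

59.7 %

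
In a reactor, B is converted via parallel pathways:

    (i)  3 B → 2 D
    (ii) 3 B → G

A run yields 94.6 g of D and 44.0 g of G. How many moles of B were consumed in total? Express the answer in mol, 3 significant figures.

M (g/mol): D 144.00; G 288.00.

1.44 mol

n(D) = 94.6 / 144.00 = 0.6569 mol
n(G) = 44.0 / 288.00 = 0.1528 mol
n(B) via (i) = (3/2)×0.6569 = 0.9854 mol
n(B) via (ii) = (3/1)×0.1528 = 0.4584 mol
total n(B) = 0.9854 + 0.4584 = 1.444 mol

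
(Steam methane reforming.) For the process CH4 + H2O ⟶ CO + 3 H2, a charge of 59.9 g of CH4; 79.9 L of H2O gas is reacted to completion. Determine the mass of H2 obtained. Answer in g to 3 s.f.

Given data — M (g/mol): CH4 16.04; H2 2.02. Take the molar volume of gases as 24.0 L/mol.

n(CH4) = 59.90 / 16.04 = 3.734 mol
n(H2O) = 79.90 / 24.0 = 3.329 mol
n/ν for CH4 = 3.734/1 = 3.734
n/ν for H2O = 3.329/1 = 3.329
Smallest n/ν is H2O → limiting reagent.
n(H2) = (3/1) × 3.329 = 9.987 mol
mass = 9.987 × 2.02 = 20.17 g

20.2 g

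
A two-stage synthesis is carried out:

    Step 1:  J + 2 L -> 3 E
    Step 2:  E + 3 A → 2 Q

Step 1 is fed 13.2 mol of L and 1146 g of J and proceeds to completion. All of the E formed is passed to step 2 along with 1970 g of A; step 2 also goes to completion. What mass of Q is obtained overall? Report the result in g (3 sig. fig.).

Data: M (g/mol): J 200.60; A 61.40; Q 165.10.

Step 1:
n(L) = 13.20 mol
n(J) = 1146 / 200.60 = 5.713 mol
n/ν for L = 13.20/2 = 6.600
n/ν for J = 5.713/1 = 5.713
Smallest n/ν is J → limiting reagent.
n(E) produced = (3/1) × 5.713 = 17.14 mol
Step 2:
n(E) available = 17.14 mol
n(A) = 1970 / 61.40 = 32.08 mol
n/ν for E = 17.14/1 = 17.14
n/ν for A = 32.08/3 = 10.69
Smallest n/ν is A → limiting reagent.
n(Q) = (2/3) × 32.08 = 21.39 mol
mass = 21.39 × 165.10 = 3531 g

3530 g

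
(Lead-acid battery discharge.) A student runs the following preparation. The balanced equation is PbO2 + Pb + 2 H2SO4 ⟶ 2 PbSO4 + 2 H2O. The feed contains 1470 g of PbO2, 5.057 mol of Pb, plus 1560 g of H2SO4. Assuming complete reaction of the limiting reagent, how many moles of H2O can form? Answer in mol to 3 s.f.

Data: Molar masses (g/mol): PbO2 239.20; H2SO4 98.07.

10.1 mol

n(PbO2) = 1470 / 239.20 = 6.145 mol
n(Pb) = 5.057 mol
n(H2SO4) = 1560 / 98.07 = 15.91 mol
n/ν → PbO2: 6.145, Pb: 5.057, H2SO4: 7.955; Pb is limiting.
n(H2O) = (2/1) × 5.057 = 10.11 mol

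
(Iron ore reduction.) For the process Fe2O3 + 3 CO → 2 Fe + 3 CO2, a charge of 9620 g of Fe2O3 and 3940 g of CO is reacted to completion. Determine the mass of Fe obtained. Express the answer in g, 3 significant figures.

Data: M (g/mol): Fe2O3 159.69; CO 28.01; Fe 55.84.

5240 g

n(Fe2O3) = 9620 / 159.69 = 60.24 mol
n(CO) = 3940 / 28.01 = 140.7 mol
n/ν for Fe2O3 = 60.24/1 = 60.24
n/ν for CO = 140.7/3 = 46.90
Smallest n/ν is CO → limiting reagent.
n(Fe) = (2/3) × 140.7 = 93.80 mol
mass = 93.80 × 55.84 = 5238 g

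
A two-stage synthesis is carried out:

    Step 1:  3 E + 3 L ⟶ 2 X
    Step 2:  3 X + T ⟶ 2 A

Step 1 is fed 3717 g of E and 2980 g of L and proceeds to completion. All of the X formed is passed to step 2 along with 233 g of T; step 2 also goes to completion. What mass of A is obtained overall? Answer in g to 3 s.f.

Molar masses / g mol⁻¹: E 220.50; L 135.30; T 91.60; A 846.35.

4310 g

Step 1:
n(E) = 3717 / 220.50 = 16.86 mol
n(L) = 2980 / 135.30 = 22.03 mol
n/ν → E: 5.620, L: 7.343; E is limiting.
n(X) produced = (2/3) × 16.86 = 11.24 mol
Step 2:
n(X) available = 11.24 mol
n(T) = 233.0 / 91.60 = 2.544 mol
n/ν → X: 3.747, T: 2.544; T is limiting.
n(A) = (2/1) × 2.544 = 5.088 mol
mass = 5.088 × 846.35 = 4306 g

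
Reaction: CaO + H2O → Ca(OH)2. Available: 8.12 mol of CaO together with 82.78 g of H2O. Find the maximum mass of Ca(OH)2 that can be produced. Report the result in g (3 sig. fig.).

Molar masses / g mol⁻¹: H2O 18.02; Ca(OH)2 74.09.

340 g

n(CaO) = 8.120 mol
n(H2O) = 82.78 / 18.02 = 4.594 mol
n/ν for CaO = 8.120/1 = 8.120
n/ν for H2O = 4.594/1 = 4.594
Smallest n/ν is H2O → limiting reagent.
n(Ca(OH)2) = (1/1) × 4.594 = 4.594 mol
mass = 4.594 × 74.09 = 340.4 g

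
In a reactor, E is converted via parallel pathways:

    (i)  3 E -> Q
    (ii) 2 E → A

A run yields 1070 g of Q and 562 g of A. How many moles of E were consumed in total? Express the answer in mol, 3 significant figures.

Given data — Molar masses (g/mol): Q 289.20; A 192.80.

16.9 mol

n(Q) = 1070 / 289.20 = 3.700 mol
n(A) = 562 / 192.80 = 2.915 mol
n(E) via (i) = (3/1)×3.700 = 11.10 mol
n(E) via (ii) = (2/1)×2.915 = 5.830 mol
total n(E) = 11.10 + 5.830 = 16.93 mol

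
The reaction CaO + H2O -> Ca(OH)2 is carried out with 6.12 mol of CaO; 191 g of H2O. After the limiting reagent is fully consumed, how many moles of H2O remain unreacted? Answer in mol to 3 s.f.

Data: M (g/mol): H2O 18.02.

n(CaO) = 6.120 mol
n(H2O) = 191.0 / 18.02 = 10.60 mol
n/ν for CaO = 6.120/1 = 6.120
n/ν for H2O = 10.60/1 = 10.60
Smallest n/ν is CaO → limiting reagent.
H2O consumed = (1/1) × 6.120 = 6.120 mol
H2O remaining = 10.60 − 6.120 = 4.480 mol

4.48 mol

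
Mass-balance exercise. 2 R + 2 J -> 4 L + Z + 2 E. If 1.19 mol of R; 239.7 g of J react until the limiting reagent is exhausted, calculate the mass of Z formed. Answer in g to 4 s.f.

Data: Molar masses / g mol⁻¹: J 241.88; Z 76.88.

n(R) = 1.190 mol
n(J) = 239.7 / 241.88 = 0.9910 mol
n/ν → R: 0.5950, J: 0.4955; J is limiting.
n(Z) = (1/2) × 0.9910 = 0.4955 mol
mass = 0.4955 × 76.88 = 38.09 g

38.09 g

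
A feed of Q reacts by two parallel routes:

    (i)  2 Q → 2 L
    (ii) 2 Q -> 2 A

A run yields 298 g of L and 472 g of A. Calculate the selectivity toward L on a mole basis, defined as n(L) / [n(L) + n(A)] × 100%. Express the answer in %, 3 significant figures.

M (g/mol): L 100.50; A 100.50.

38.7 %

n(L) = 298 / 100.50 = 2.965 mol
n(A) = 472 / 100.50 = 4.697 mol
selectivity = 2.965/(2.965+4.697) × 100 = 38.70 %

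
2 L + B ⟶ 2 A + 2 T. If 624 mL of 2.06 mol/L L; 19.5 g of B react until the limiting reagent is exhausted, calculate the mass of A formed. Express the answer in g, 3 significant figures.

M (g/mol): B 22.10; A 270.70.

348 g

n(L) = 2.06 × 624.0/1000 = 1.285 mol
n(B) = 19.50 / 22.10 = 0.8824 mol
n/ν → L: 0.6425, B: 0.8824; L is limiting.
n(A) = (2/2) × 1.285 = 1.285 mol
mass = 1.285 × 270.70 = 347.8 g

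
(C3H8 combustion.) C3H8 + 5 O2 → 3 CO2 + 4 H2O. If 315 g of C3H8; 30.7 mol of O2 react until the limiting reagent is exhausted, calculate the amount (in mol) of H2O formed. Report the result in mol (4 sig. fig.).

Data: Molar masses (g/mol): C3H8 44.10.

n(C3H8) = 315.0 / 44.10 = 7.143 mol
n(O2) = 30.70 mol
n/ν → C3H8: 7.143, O2: 6.140; O2 is limiting.
n(H2O) = (4/5) × 30.70 = 24.56 mol

24.56 mol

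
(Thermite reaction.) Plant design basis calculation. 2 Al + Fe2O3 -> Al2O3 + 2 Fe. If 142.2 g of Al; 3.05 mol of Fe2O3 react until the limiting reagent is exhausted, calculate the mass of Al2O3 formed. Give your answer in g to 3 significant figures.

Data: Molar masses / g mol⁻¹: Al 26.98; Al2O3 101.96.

269 g

n(Al) = 142.2 / 26.98 = 5.271 mol
n(Fe2O3) = 3.050 mol
n/ν for Al = 5.271/2 = 2.636
n/ν for Fe2O3 = 3.050/1 = 3.050
Smallest n/ν is Al → limiting reagent.
n(Al2O3) = (1/2) × 5.271 = 2.636 mol
mass = 2.636 × 101.96 = 268.8 g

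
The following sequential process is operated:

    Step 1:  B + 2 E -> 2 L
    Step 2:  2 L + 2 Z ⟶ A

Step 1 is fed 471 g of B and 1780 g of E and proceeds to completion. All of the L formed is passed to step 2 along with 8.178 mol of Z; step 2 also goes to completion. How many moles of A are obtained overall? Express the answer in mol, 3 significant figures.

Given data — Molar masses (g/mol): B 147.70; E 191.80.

Step 1:
n(B) = 471.0 / 147.70 = 3.189 mol
n(E) = 1780 / 191.80 = 9.281 mol
n/ν for B = 3.189/1 = 3.189
n/ν for E = 9.281/2 = 4.641
Smallest n/ν is B → limiting reagent.
n(L) produced = (2/1) × 3.189 = 6.378 mol
Step 2:
n(L) available = 6.378 mol
n(Z) = 8.178 mol
n/ν for L = 6.378/2 = 3.189
n/ν for Z = 8.178/2 = 4.089
Smallest n/ν is L → limiting reagent.
n(A) = (1/2) × 6.378 = 3.189 mol

3.19 mol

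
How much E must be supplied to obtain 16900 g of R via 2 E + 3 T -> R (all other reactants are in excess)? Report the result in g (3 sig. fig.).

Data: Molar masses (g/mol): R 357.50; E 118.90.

n(R) = 16900 / 357.50 = 47.27 mol
n(E) = (2/1) × 47.27 = 94.54 mol
mass = 94.54 × 118.90 = 11240 g

11200 g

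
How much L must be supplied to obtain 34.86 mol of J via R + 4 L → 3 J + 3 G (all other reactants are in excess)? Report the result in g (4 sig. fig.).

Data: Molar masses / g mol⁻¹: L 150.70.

n(J) = 34.86 mol
n(L) = (4/3) × 34.86 = 46.48 mol
mass = 46.48 × 150.70 = 7005 g

7005 g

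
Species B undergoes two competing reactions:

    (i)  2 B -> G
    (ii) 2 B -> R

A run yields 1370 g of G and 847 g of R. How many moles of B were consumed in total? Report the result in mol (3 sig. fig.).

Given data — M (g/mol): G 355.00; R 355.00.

12.5 mol

n(G) = 1370 / 355.00 = 3.859 mol
n(R) = 847 / 355.00 = 2.386 mol
n(B) via (i) = (2/1)×3.859 = 7.718 mol
n(B) via (ii) = (2/1)×2.386 = 4.772 mol
total n(B) = 7.718 + 4.772 = 12.49 mol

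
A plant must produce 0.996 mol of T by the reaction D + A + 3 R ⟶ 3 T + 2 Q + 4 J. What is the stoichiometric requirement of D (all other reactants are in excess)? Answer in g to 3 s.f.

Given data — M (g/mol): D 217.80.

72.3 g

n(T) = 0.9960 mol
n(D) = (1/3) × 0.9960 = 0.3320 mol
mass = 0.3320 × 217.80 = 72.31 g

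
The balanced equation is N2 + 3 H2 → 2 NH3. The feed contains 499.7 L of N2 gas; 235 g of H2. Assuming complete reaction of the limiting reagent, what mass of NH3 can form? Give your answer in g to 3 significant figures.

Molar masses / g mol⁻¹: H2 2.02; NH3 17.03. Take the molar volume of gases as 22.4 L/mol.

n(N2) = 499.7 / 22.4 = 22.31 mol
n(H2) = 235.0 / 2.02 = 116.3 mol
n/ν → N2: 22.31, H2: 38.77; N2 is limiting.
n(NH3) = (2/1) × 22.31 = 44.62 mol
mass = 44.62 × 17.03 = 759.9 g

760 g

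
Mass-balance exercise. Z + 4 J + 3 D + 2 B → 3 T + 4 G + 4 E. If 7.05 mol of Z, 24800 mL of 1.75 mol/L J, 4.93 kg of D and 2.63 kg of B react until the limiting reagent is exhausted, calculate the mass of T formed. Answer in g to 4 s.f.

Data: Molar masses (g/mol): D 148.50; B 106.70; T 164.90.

3488 g

n(Z) = 7.050 mol
n(J) = 1.75 × 24800/1000 = 43.40 mol
n(D) = 4.930×1000 / 148.50 = 33.20 mol
n(B) = 2.630×1000 / 106.70 = 24.65 mol
n/ν for Z = 7.050/1 = 7.050
n/ν for J = 43.40/4 = 10.85
n/ν for D = 33.20/3 = 11.07
n/ν for B = 24.65/2 = 12.33
Smallest n/ν is Z → limiting reagent.
n(T) = (3/1) × 7.050 = 21.15 mol
mass = 21.15 × 164.90 = 3488 g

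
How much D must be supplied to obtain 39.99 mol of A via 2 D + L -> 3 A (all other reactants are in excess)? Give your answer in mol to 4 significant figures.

26.66 mol

n(A) = 39.99 mol
n(D) = (2/3) × 39.99 = 26.66 mol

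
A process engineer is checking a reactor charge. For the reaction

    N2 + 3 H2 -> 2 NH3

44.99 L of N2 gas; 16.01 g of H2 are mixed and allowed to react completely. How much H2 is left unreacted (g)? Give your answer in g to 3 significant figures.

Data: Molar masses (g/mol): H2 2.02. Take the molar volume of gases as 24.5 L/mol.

n(N2) = 44.99 / 24.5 = 1.836 mol
n(H2) = 16.01 / 2.02 = 7.926 mol
n/ν for N2 = 1.836/1 = 1.836
n/ν for H2 = 7.926/3 = 2.642
Smallest n/ν is N2 → limiting reagent.
H2 consumed = (3/1) × 1.836 = 5.508 mol
H2 remaining = 7.926 − 5.508 = 2.418 mol
mass = 2.418 × 2.02 = 4.884 g

4.88 g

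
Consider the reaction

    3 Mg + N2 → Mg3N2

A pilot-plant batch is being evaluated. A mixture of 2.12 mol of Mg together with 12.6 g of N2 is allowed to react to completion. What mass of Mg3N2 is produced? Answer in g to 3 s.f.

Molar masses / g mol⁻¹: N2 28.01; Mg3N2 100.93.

n(Mg) = 2.120 mol
n(N2) = 12.60 / 28.01 = 0.4498 mol
n/ν → Mg: 0.7067, N2: 0.4498; N2 is limiting.
n(Mg3N2) = (1/1) × 0.4498 = 0.4498 mol
mass = 0.4498 × 100.93 = 45.40 g

45.4 g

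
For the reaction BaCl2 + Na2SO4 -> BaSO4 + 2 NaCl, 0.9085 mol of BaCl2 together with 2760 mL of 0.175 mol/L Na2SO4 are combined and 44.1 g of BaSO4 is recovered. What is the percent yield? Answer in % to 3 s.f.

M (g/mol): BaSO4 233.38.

39.1 %

n(BaCl2) = 0.9085 mol
n(Na2SO4) = 0.175 × 2760/1000 = 0.4830 mol
n/ν for BaCl2 = 0.9085/1 = 0.9085
n/ν for Na2SO4 = 0.4830/1 = 0.4830
Smallest n/ν is Na2SO4 → limiting reagent.
theoretical n(BaSO4) = (1/1) × 0.4830 = 0.4830 mol → 112.7 g
% yield = 44.1 / 112.7 × 100 = 39.13 %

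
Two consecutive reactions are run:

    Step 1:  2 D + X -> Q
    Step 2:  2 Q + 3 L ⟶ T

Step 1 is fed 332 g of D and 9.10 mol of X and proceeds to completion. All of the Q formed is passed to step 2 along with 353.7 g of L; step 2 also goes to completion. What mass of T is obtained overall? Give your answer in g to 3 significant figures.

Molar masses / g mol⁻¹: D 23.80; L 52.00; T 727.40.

Step 1:
n(D) = 332.0 / 23.80 = 13.95 mol
n(X) = 9.100 mol
n/ν for D = 13.95/2 = 6.975
n/ν for X = 9.100/1 = 9.100
Smallest n/ν is D → limiting reagent.
n(Q) produced = (1/2) × 13.95 = 6.975 mol
Step 2:
n(Q) available = 6.975 mol
n(L) = 353.7 / 52.00 = 6.802 mol
n/ν for Q = 6.975/2 = 3.488
n/ν for L = 6.802/3 = 2.267
Smallest n/ν is L → limiting reagent.
n(T) = (1/3) × 6.802 = 2.267 mol
mass = 2.267 × 727.40 = 1649 g

1650 g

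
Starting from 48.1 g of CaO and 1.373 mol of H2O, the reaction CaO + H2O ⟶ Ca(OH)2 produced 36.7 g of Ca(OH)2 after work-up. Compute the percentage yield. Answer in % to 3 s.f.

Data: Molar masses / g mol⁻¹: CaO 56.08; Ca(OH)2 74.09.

n(CaO) = 48.10 / 56.08 = 0.8577 mol
n(H2O) = 1.373 mol
n/ν for CaO = 0.8577/1 = 0.8577
n/ν for H2O = 1.373/1 = 1.373
Smallest n/ν is CaO → limiting reagent.
theoretical n(Ca(OH)2) = (1/1) × 0.8577 = 0.8577 mol → 63.55 g
% yield = 36.7 / 63.55 × 100 = 57.75 %

57.8 %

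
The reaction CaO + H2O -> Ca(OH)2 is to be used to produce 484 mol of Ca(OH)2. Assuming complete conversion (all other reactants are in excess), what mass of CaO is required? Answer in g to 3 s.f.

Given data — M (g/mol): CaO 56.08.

27100 g

n(Ca(OH)2) = 484.0 mol
n(CaO) = (1/1) × 484.0 = 484.0 mol
mass = 484.0 × 56.08 = 27140 g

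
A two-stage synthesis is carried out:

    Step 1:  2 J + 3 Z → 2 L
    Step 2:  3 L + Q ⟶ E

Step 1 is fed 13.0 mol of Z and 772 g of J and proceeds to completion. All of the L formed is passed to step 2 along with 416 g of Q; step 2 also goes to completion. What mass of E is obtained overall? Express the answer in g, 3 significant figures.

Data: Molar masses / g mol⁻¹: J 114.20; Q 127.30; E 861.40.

1940 g

Step 1:
n(Z) = 13.00 mol
n(J) = 772.0 / 114.20 = 6.760 mol
n/ν for Z = 13.00/3 = 4.333
n/ν for J = 6.760/2 = 3.380
Smallest n/ν is J → limiting reagent.
n(L) produced = (2/2) × 6.760 = 6.760 mol
Step 2:
n(L) available = 6.760 mol
n(Q) = 416.0 / 127.30 = 3.268 mol
n/ν for L = 6.760/3 = 2.253
n/ν for Q = 3.268/1 = 3.268
Smallest n/ν is L → limiting reagent.
n(E) = (1/3) × 6.760 = 2.253 mol
mass = 2.253 × 861.40 = 1941 g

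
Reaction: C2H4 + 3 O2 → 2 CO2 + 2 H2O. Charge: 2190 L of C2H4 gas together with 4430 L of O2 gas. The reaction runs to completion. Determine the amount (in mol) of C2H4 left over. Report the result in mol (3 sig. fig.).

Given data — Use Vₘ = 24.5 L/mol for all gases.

29.1 mol

n(C2H4) = 2190 / 24.5 = 89.39 mol
n(O2) = 4430 / 24.5 = 180.8 mol
n/ν for C2H4 = 89.39/1 = 89.39
n/ν for O2 = 180.8/3 = 60.27
Smallest n/ν is O2 → limiting reagent.
C2H4 consumed = (1/3) × 180.8 = 60.27 mol
C2H4 remaining = 89.39 − 60.27 = 29.12 mol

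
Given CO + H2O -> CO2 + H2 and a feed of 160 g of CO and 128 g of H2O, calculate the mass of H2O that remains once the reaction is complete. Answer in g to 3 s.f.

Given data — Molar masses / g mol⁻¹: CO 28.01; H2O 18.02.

25.1 g

n(CO) = 160.0 / 28.01 = 5.712 mol
n(H2O) = 128.0 / 18.02 = 7.103 mol
n/ν for CO = 5.712/1 = 5.712
n/ν for H2O = 7.103/1 = 7.103
Smallest n/ν is CO → limiting reagent.
H2O consumed = (1/1) × 5.712 = 5.712 mol
H2O remaining = 7.103 − 5.712 = 1.391 mol
mass = 1.391 × 18.02 = 25.07 g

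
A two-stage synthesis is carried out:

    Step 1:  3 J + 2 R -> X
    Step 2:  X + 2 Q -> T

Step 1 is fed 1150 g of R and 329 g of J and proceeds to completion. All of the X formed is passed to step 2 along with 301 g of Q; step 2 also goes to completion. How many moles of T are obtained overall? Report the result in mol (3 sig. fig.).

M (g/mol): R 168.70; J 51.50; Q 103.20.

1.46 mol

Step 1:
n(R) = 1150 / 168.70 = 6.817 mol
n(J) = 329.0 / 51.50 = 6.388 mol
n/ν for R = 6.817/2 = 3.409
n/ν for J = 6.388/3 = 2.129
Smallest n/ν is J → limiting reagent.
n(X) produced = (1/3) × 6.388 = 2.129 mol
Step 2:
n(X) available = 2.129 mol
n(Q) = 301.0 / 103.20 = 2.917 mol
n/ν for X = 2.129/1 = 2.129
n/ν for Q = 2.917/2 = 1.459
Smallest n/ν is Q → limiting reagent.
n(T) = (1/2) × 2.917 = 1.459 mol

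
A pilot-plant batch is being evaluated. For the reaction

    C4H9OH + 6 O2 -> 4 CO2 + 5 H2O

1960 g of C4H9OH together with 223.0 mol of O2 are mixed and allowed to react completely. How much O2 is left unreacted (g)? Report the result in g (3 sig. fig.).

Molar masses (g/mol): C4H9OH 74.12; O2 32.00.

n(C4H9OH) = 1960 / 74.12 = 26.44 mol
n(O2) = 223.0 mol
n/ν for C4H9OH = 26.44/1 = 26.44
n/ν for O2 = 223.0/6 = 37.17
Smallest n/ν is C4H9OH → limiting reagent.
O2 consumed = (6/1) × 26.44 = 158.6 mol
O2 remaining = 223.0 − 158.6 = 64.40 mol
mass = 64.40 × 32.00 = 2061 g

2060 g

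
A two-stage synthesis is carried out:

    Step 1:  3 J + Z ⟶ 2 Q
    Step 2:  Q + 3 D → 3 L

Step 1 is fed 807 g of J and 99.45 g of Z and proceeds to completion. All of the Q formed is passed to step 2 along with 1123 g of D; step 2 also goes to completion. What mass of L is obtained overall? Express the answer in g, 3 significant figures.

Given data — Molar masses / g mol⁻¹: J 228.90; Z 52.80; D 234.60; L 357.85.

1710 g

Step 1:
n(J) = 807.0 / 228.90 = 3.526 mol
n(Z) = 99.45 / 52.80 = 1.884 mol
n/ν for J = 3.526/3 = 1.175
n/ν for Z = 1.884/1 = 1.884
Smallest n/ν is J → limiting reagent.
n(Q) produced = (2/3) × 3.526 = 2.351 mol
Step 2:
n(Q) available = 2.351 mol
n(D) = 1123 / 234.60 = 4.787 mol
n/ν for Q = 2.351/1 = 2.351
n/ν for D = 4.787/3 = 1.596
Smallest n/ν is D → limiting reagent.
n(L) = (3/3) × 4.787 = 4.787 mol
mass = 4.787 × 357.85 = 1713 g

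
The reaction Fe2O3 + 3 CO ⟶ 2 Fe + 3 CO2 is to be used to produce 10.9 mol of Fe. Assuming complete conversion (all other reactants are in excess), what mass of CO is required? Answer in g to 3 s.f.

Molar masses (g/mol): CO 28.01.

458 g

n(Fe) = 10.90 mol
n(CO) = (3/2) × 10.90 = 16.35 mol
mass = 16.35 × 28.01 = 458.0 g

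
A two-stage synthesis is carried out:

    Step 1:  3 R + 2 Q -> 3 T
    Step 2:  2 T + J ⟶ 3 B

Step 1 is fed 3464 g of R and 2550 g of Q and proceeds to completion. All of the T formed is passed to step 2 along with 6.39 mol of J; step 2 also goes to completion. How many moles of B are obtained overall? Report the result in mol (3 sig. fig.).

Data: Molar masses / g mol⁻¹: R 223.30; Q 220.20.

Step 1:
n(R) = 3464 / 223.30 = 15.51 mol
n(Q) = 2550 / 220.20 = 11.58 mol
n/ν → R: 5.170, Q: 5.790; R is limiting.
n(T) produced = (3/3) × 15.51 = 15.51 mol
Step 2:
n(T) available = 15.51 mol
n(J) = 6.390 mol
n/ν → T: 7.755, J: 6.390; J is limiting.
n(B) = (3/1) × 6.390 = 19.17 mol

19.2 mol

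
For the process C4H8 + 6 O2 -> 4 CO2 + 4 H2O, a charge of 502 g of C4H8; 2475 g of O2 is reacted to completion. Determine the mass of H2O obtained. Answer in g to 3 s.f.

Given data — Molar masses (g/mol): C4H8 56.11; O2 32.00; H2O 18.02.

645 g

n(C4H8) = 502.0 / 56.11 = 8.947 mol
n(O2) = 2475 / 32.00 = 77.34 mol
n/ν for C4H8 = 8.947/1 = 8.947
n/ν for O2 = 77.34/6 = 12.89
Smallest n/ν is C4H8 → limiting reagent.
n(H2O) = (4/1) × 8.947 = 35.79 mol
mass = 35.79 × 18.02 = 644.9 g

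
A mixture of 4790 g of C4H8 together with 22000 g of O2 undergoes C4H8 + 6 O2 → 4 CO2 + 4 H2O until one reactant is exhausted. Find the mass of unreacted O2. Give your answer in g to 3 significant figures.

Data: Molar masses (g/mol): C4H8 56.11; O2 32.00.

n(C4H8) = 4790 / 56.11 = 85.37 mol
n(O2) = 22000 / 32.00 = 687.5 mol
n/ν for C4H8 = 85.37/1 = 85.37
n/ν for O2 = 687.5/6 = 114.6
Smallest n/ν is C4H8 → limiting reagent.
O2 consumed = (6/1) × 85.37 = 512.2 mol
O2 remaining = 687.5 − 512.2 = 175.3 mol
mass = 175.3 × 32.00 = 5610 g

5610 g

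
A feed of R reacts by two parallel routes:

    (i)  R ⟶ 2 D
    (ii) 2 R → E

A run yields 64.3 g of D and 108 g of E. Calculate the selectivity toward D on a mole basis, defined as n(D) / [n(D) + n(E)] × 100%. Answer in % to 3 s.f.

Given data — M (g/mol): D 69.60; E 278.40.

n(D) = 64.3 / 69.60 = 0.9239 mol
n(E) = 108 / 278.40 = 0.3879 mol
selectivity = 0.9239/(0.9239+0.3879) × 100 = 70.43 %

70.4 %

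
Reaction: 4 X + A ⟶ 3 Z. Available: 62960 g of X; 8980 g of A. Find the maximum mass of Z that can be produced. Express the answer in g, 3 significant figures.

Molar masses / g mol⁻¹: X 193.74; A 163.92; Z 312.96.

51400 g

n(X) = 62960 / 193.74 = 325.0 mol
n(A) = 8980 / 163.92 = 54.78 mol
n/ν for X = 325.0/4 = 81.25
n/ν for A = 54.78/1 = 54.78
Smallest n/ν is A → limiting reagent.
n(Z) = (3/1) × 54.78 = 164.3 mol
mass = 164.3 × 312.96 = 51420 g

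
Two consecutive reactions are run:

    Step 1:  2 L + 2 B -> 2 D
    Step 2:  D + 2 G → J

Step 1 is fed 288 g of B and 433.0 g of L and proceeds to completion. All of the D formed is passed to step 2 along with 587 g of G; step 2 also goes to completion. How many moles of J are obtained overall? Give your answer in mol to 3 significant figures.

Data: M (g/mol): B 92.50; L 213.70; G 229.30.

Step 1:
n(B) = 288.0 / 92.50 = 3.114 mol
n(L) = 433.0 / 213.70 = 2.026 mol
n/ν for B = 3.114/2 = 1.557
n/ν for L = 2.026/2 = 1.013
Smallest n/ν is L → limiting reagent.
n(D) produced = (2/2) × 2.026 = 2.026 mol
Step 2:
n(D) available = 2.026 mol
n(G) = 587.0 / 229.30 = 2.560 mol
n/ν for D = 2.026/1 = 2.026
n/ν for G = 2.560/2 = 1.280
Smallest n/ν is G → limiting reagent.
n(J) = (1/2) × 2.560 = 1.280 mol

1.28 mol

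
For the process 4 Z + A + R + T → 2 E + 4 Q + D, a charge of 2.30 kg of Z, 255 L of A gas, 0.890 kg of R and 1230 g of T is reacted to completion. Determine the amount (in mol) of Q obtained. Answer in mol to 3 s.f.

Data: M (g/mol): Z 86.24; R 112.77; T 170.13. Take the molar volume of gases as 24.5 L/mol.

26.7 mol

n(Z) = 2.300×1000 / 86.24 = 26.67 mol
n(A) = 255.0 / 24.5 = 10.41 mol
n(R) = 0.8900×1000 / 112.77 = 7.892 mol
n(T) = 1230 / 170.13 = 7.230 mol
n/ν for Z = 26.67/4 = 6.668
n/ν for A = 10.41/1 = 10.41
n/ν for R = 7.892/1 = 7.892
n/ν for T = 7.230/1 = 7.230
Smallest n/ν is Z → limiting reagent.
n(Q) = (4/4) × 26.67 = 26.67 mol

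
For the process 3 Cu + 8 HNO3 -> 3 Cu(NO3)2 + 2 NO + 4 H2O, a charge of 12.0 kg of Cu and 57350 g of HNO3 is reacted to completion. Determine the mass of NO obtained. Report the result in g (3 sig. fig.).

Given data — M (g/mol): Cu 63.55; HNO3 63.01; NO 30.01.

n(Cu) = 12.00×1000 / 63.55 = 188.8 mol
n(HNO3) = 57350 / 63.01 = 910.2 mol
n/ν → Cu: 62.93, HNO3: 113.8; Cu is limiting.
n(NO) = (2/3) × 188.8 = 125.9 mol
mass = 125.9 × 30.01 = 3778 g

3780 g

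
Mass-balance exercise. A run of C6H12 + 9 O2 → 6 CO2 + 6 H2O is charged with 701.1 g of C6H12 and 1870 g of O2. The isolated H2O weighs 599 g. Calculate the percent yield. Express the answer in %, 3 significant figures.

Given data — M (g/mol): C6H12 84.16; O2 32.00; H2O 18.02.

n(C6H12) = 701.1 / 84.16 = 8.331 mol
n(O2) = 1870 / 32.00 = 58.44 mol
n/ν → C6H12: 8.331, O2: 6.493; O2 is limiting.
theoretical n(H2O) = (6/9) × 58.44 = 38.96 mol → 702.1 g
% yield = 599 / 702.1 × 100 = 85.32 %

85.3 %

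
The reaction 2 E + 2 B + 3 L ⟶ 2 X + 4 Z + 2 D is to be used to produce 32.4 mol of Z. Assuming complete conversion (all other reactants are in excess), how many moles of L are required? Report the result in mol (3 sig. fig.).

24.3 mol

n(Z) = 32.40 mol
n(L) = (3/4) × 32.40 = 24.30 mol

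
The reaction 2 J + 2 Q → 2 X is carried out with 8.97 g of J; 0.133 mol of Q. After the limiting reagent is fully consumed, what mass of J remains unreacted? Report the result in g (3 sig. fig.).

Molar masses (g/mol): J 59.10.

n(J) = 8.970 / 59.10 = 0.1518 mol
n(Q) = 0.1330 mol
n/ν → J: 0.07590, Q: 0.06650; Q is limiting.
J consumed = (2/2) × 0.1330 = 0.1330 mol
J remaining = 0.1518 − 0.1330 = 0.01880 mol
mass = 0.01880 × 59.10 = 1.111 g

1.11 g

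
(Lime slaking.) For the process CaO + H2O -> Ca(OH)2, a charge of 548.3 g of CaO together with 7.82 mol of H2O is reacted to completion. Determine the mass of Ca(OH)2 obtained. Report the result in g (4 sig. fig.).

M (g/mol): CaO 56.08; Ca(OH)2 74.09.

579.4 g

n(CaO) = 548.3 / 56.08 = 9.777 mol
n(H2O) = 7.820 mol
n/ν for CaO = 9.777/1 = 9.777
n/ν for H2O = 7.820/1 = 7.820
Smallest n/ν is H2O → limiting reagent.
n(Ca(OH)2) = (1/1) × 7.820 = 7.820 mol
mass = 7.820 × 74.09 = 579.4 g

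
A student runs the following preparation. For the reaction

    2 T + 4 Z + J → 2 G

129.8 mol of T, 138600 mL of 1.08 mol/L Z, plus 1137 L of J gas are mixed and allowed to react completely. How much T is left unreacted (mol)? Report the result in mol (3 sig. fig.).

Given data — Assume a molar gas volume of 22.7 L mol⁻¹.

n(T) = 129.8 mol
n(Z) = 1.08 × 138600/1000 = 149.7 mol
n(J) = 1137 / 22.7 = 50.09 mol
n/ν for T = 129.8/2 = 64.90
n/ν for Z = 149.7/4 = 37.43
n/ν for J = 50.09/1 = 50.09
Smallest n/ν is Z → limiting reagent.
T consumed = (2/4) × 149.7 = 74.85 mol
T remaining = 129.8 − 74.85 = 54.95 mol

55.0 mol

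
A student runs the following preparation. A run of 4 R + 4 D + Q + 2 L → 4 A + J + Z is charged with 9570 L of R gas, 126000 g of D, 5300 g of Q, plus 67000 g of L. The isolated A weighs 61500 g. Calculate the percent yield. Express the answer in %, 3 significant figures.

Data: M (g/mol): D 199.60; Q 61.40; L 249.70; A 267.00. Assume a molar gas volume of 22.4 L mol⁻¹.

66.7 %

n(R) = 9570 / 22.4 = 427.2 mol
n(D) = 126000 / 199.60 = 631.3 mol
n(Q) = 5300 / 61.40 = 86.32 mol
n(L) = 67000 / 249.70 = 268.3 mol
n/ν for R = 427.2/4 = 106.8
n/ν for D = 631.3/4 = 157.8
n/ν for Q = 86.32/1 = 86.32
n/ν for L = 268.3/2 = 134.2
Smallest n/ν is Q → limiting reagent.
theoretical n(A) = (4/1) × 86.32 = 345.3 mol → 92200 g
% yield = 61500 / 92200 × 100 = 66.70 %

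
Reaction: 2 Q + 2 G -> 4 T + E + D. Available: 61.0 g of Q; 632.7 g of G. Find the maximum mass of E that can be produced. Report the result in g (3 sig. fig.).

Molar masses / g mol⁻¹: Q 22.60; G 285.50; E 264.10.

293 g

n(Q) = 61.00 / 22.60 = 2.699 mol
n(G) = 632.7 / 285.50 = 2.216 mol
n/ν → Q: 1.350, G: 1.108; G is limiting.
n(E) = (1/2) × 2.216 = 1.108 mol
mass = 1.108 × 264.10 = 292.6 g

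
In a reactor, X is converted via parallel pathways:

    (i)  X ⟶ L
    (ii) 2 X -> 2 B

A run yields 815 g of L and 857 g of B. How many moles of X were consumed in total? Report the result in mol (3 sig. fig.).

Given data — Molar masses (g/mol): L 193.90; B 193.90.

8.62 mol

n(L) = 815 / 193.90 = 4.203 mol
n(B) = 857 / 193.90 = 4.420 mol
n(X) via (i) = (1/1)×4.203 = 4.203 mol
n(X) via (ii) = (2/2)×4.420 = 4.420 mol
total n(X) = 4.203 + 4.420 = 8.623 mol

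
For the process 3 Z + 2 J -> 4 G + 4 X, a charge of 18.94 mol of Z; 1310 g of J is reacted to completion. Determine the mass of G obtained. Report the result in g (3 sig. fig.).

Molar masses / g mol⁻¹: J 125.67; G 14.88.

n(Z) = 18.94 mol
n(J) = 1310 / 125.67 = 10.42 mol
n/ν for Z = 18.94/3 = 6.313
n/ν for J = 10.42/2 = 5.210
Smallest n/ν is J → limiting reagent.
n(G) = (4/2) × 10.42 = 20.84 mol
mass = 20.84 × 14.88 = 310.1 g

310 g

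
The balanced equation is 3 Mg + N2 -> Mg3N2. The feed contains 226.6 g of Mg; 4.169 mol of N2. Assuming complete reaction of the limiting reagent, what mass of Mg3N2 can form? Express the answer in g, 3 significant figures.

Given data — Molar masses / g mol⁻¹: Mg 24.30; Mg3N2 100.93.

314 g

n(Mg) = 226.6 / 24.30 = 9.325 mol
n(N2) = 4.169 mol
n/ν for Mg = 9.325/3 = 3.108
n/ν for N2 = 4.169/1 = 4.169
Smallest n/ν is Mg → limiting reagent.
n(Mg3N2) = (1/3) × 9.325 = 3.108 mol
mass = 3.108 × 100.93 = 313.7 g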